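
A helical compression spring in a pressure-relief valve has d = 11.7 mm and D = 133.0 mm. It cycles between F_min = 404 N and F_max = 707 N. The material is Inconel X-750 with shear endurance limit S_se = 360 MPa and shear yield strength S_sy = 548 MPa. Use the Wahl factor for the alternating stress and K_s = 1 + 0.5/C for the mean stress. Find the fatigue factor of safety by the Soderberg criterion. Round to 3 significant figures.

3.09

C = D/d = 133.0/11.7 = 11.3675; K_W = (4C−1)/(4C−4)+0.615/C = 1.1264; K_s = 1+0.5/C = 1.0440
F_a = (F_max−F_min)/2 = 151.5 N; F_m = (F_max+F_min)/2 = 555.5 N
τ_a = K_W·8F_aD/(πd³) = 1.1264 × 32.037 = 36.087 MPa
τ_m = K_s·8F_mD/(πd³) = 1.0440 × 117.47 = 122.63 MPa
Soderberg: 1/n_f = τ_a/S_se + τ_m/S_sy = 36.087/360 + 122.63/548 = 0.10024 + 0.22379 = 0.32403
n_f = 1/0.32403 = 3.086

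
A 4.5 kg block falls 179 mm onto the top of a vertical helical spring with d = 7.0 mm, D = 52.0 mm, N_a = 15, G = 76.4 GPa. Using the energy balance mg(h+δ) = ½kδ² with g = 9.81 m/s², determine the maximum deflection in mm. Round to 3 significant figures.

k = Gd⁴/(8D³N_a) = (76.4×10³)(7.0⁴)/(8·52.0³·15) = 10.872 N/mm
W = mg = 4.5 × 9.81 = 44.145 N
½kδ² − Wδ − Wh = 0 → δ = (W + √(W² + 2kWh))/k
δ = (44.145 + √(1948.8 + 171814))/10.872 = (44.145 + 416.85)/10.872 = 42.403 mm

42.4 mm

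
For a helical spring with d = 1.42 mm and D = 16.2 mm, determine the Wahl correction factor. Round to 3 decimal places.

1.126

C = D/d = 16.2/1.42 = 11.4085
K_W = (4C−1)/(4C−4) + 0.615/C = 44.634/41.634 + 0.0539 = 1.1260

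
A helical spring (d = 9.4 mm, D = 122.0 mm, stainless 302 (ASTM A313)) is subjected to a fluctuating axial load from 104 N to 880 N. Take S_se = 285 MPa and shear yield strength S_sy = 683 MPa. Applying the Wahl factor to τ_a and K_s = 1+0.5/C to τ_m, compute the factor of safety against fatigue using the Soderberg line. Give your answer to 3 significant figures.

C = D/d = 122.0/9.4 = 12.9787; K_W = (4C−1)/(4C−4)+0.615/C = 1.1100; K_s = 1+0.5/C = 1.0385
F_a = (F_max−F_min)/2 = 388 N; F_m = (F_max+F_min)/2 = 492 N
τ_a = K_W·8F_aD/(πd³) = 1.1100 × 145.13 = 161.09 MPa
τ_m = K_s·8F_mD/(πd³) = 1.0385 × 184.03 = 191.12 MPa
Soderberg: 1/n_f = τ_a/S_se + τ_m/S_sy = 161.09/285 + 191.12/683 = 0.56523 + 0.27982 = 0.84505
n_f = 1/0.84505 = 1.183

1.18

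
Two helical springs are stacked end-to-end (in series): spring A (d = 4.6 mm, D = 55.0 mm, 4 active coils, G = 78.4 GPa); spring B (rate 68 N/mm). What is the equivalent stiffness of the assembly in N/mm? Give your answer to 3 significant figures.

6.01 N/mm

k_A = Gd⁴/(8D³N_a) = (78.4×10³)(4.6⁴)/(8·55.0³·4) = 6.5934 N/mm
Series: 1/k_eq = 1/6.5934 + 1/68 = 0.16637; k_eq = 6.0106 N/mm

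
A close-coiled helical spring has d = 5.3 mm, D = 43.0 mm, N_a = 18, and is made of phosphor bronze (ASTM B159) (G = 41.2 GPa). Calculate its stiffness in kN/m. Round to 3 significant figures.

2.84 kN/m

k = Gd⁴/(8D³N_a) = (41.2×10³ × 5.3⁴) / (8 × 43.0³ × 18)
  = 3.25088e+07 / 1.1449e+07 = 2.8394 N/mm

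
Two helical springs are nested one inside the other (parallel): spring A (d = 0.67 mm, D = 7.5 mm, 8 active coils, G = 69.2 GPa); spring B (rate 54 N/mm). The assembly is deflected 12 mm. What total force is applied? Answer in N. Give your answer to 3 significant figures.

654 N

k_A = Gd⁴/(8D³N_a) = (69.2×10³)(0.67⁴)/(8·7.5³·8) = 0.51647 N/mm
Parallel: k_eq = 0.51647 + 54 = 54.516 N/mm
F = k_eq·δ = 54.516·12 = 654.2 N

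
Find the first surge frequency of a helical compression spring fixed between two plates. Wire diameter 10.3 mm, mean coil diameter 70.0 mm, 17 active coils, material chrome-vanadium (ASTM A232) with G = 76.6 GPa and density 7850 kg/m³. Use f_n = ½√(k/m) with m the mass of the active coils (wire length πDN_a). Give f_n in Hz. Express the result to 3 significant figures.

k = Gd⁴/(8D³N_a) = (76.6×10³)(10.3⁴)/(8·70.0³·17) = 18.482 N/mm = 18482 N/m
Wire length L = πDN_a = π·70.0·17 = 3738.5 mm
m = ρ·(πd²/4)·L = 7850 × 83.323×10⁻⁶ m² × 3.7385 m = 2.4453 kg
f_n = ½√(k/m) = 0.5·√(18482/2.4453) = 0.5·√(7558.1) = 43.469 Hz

43.5 Hz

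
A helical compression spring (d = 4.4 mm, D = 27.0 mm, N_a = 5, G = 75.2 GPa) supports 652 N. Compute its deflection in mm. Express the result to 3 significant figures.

18.2 mm

k = Gd⁴/(8D³N_a) = (75.2×10³)(4.4⁴)/(8·27.0³·5) = 35.8 N/mm
δ = F/k = 652 / 35.8 = 18.213 mm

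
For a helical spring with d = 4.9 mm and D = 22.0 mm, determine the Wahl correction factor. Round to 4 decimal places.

C = D/d = 22.0/4.9 = 4.4898
K_W = (4C−1)/(4C−4) + 0.615/C = 16.959/13.959 + 0.1370 = 1.3519

1.3519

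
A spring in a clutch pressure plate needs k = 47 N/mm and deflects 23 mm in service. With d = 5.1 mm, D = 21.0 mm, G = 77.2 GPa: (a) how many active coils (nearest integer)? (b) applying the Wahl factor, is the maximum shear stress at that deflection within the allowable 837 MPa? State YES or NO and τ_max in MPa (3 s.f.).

(a) 15 coils; (b) YES, τ_max = 606 MPa

N_a = Gd⁴/(8D³k) = (77.2×10³)(5.1⁴)/(8·21.0³·47) = 15 → N_a = 15
Actual rate k = Gd⁴/(8D³·15) = 46.996 N/mm
Working load F = kδ = 46.996·23 = 1080.9 N
C = 21.0/5.1 = 4.1176; K_W = (4C−1)/(4C−4)+0.615/C = 1.3899
τ_max = K_W·8FD/(πd³) = 1.3899·435.75 = 605.66 MPa
τ_max ≤ 837 MPa → acceptable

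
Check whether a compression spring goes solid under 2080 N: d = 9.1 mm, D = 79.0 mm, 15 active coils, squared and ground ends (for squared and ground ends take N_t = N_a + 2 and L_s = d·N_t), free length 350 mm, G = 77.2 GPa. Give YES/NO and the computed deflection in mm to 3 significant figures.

YES, δ = 232 mm

k = Gd⁴/(8D³N_a) = (77.2×10³)(9.1⁴)/(8·79.0³·15) = 8.9479 N/mm
N_t = 17; L_s = 9.1·17 = 154.7 mm; δ_solid = L₀ − L_s = 350 − 154.7 = 195.3 mm
δ = F/k = 2080/8.9479 = 232.46 mm
δ ≥ δ_solid → spring goes solid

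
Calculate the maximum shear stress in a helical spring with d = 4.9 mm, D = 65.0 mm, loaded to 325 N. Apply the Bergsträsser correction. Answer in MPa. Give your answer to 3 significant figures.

503 MPa

Spring index C = D/d = 65.0/4.9 = 13.2653
K_B = (4C+2)/(4C−3) = 55.061/50.061 = 1.0999
τ₀ = 8FD/(πd³) = 8·325·65.0/(π·4.9³) = 169000/369.61 = 457.24 MPa
τ_max = K·τ₀ = 1.0999 × 457.24 = 502.91 MPa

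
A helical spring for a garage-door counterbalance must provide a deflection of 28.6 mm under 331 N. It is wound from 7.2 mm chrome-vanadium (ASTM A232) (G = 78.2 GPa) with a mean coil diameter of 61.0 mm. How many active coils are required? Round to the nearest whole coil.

Required rate k = F/δ = 331/28.6 = 11.573 N/mm
N_a = Gd⁴/(8D³k) = (78.2×10³ × 7.2⁴)/(8 × 61.0³ × 11.573)
    = 2.10154e+08 / 2.10156e+07 = 10 → 10 coils

10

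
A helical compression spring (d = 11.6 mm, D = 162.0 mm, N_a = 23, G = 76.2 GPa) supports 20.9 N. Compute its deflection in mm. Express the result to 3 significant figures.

11.9 mm

k = Gd⁴/(8D³N_a) = (76.2×10³)(11.6⁴)/(8·162.0³·23) = 1.7637 N/mm
δ = F/k = 20.9 / 1.7637 = 11.85 mm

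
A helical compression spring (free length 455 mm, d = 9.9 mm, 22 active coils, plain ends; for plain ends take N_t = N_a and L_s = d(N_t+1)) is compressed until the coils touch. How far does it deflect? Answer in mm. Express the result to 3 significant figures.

N_t = 22; L_s = 9.9·23 = 227.7 mm
δ_solid = L₀ − L_s = 455 − 227.7 = 227.3 mm

227 mm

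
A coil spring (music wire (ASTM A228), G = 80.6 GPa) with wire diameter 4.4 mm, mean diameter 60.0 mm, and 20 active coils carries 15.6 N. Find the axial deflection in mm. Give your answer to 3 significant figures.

17.8 mm

k = Gd⁴/(8D³N_a) = (80.6×10³)(4.4⁴)/(8·60.0³·20) = 0.87412 N/mm
δ = F/k = 15.6 / 0.87412 = 17.846 mm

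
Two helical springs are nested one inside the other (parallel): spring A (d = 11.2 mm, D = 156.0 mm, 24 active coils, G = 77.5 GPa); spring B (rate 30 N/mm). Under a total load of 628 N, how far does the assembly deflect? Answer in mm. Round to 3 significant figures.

k_A = Gd⁴/(8D³N_a) = (77.5×10³)(11.2⁴)/(8·156.0³·24) = 1.673 N/mm
Parallel: k_eq = 1.673 + 30 = 31.673 N/mm
δ = F/k_eq = 628/31.673 = 19.828 mm

19.8 mm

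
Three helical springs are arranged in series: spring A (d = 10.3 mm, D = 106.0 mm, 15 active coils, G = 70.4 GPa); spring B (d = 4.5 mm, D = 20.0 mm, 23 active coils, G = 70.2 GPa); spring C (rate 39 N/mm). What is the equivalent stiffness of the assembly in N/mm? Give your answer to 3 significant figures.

3.89 N/mm

k_A = Gd⁴/(8D³N_a) = (70.4×10³)(10.3⁴)/(8·106.0³·15) = 5.544 N/mm
k_B = Gd⁴/(8D³N_a) = (70.2×10³)(4.5⁴)/(8·20.0³·23) = 19.556 N/mm
Series: 1/k_eq = 1/5.544 + 1/19.556 + 1/39 = 0.25715; k_eq = 3.8888 N/mm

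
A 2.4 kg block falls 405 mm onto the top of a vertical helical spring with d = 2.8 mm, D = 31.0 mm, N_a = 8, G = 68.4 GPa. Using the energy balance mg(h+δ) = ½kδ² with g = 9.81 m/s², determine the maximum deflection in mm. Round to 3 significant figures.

104 mm

k = Gd⁴/(8D³N_a) = (68.4×10³)(2.8⁴)/(8·31.0³·8) = 2.2051 N/mm
W = mg = 2.4 × 9.81 = 23.544 N
½kδ² − Wδ − Wh = 0 → δ = (W + √(W² + 2kWh))/k
δ = (23.544 + √(554.32 + 42052.2))/2.2051 = (23.544 + 206.41)/2.2051 = 104.29 mm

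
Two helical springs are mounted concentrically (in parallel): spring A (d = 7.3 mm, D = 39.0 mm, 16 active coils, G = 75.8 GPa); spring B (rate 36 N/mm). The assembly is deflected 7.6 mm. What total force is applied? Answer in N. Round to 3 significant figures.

489 N

k_A = Gd⁴/(8D³N_a) = (75.8×10³)(7.3⁴)/(8·39.0³·16) = 28.35 N/mm
Parallel: k_eq = 28.35 + 36 = 64.35 N/mm
F = k_eq·δ = 64.35·7.6 = 489.06 N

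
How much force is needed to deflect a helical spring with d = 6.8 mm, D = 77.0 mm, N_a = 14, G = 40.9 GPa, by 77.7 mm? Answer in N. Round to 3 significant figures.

133 N

k = Gd⁴/(8D³N_a) = (40.9×10³)(6.8⁴)/(8·77.0³·14) = 1.7103 N/mm
F = k·δ = 1.7103 × 77.7 = 132.89 N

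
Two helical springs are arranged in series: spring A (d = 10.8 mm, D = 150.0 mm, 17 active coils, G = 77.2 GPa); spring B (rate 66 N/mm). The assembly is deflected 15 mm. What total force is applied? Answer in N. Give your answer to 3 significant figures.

k_A = Gd⁴/(8D³N_a) = (77.2×10³)(10.8⁴)/(8·150.0³·17) = 2.2882 N/mm
Series: 1/k_eq = 1/2.2882 + 1/66 = 0.45217; k_eq = 2.2116 N/mm
F = k_eq·δ = 2.2116·15 = 33.173 N

33.2 N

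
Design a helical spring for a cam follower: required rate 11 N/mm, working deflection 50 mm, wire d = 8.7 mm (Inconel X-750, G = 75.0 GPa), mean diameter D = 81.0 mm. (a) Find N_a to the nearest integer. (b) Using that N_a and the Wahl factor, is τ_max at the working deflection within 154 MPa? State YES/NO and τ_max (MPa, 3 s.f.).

(a) 9 coils; (b) NO, τ_max = 203 MPa

N_a = Gd⁴/(8D³k) = (75.0×10³)(8.7⁴)/(8·81.0³·11) = 9.188 → N_a = 9
Actual rate k = Gd⁴/(8D³·9) = 11.229 N/mm
Working load F = kδ = 11.229·50 = 561.46 N
C = 81.0/8.7 = 9.3103; K_W = (4C−1)/(4C−4)+0.615/C = 1.1563
τ_max = K_W·8FD/(πd³) = 1.1563·175.87 = 203.36 MPa
τ_max > 154 MPa → exceeds allowable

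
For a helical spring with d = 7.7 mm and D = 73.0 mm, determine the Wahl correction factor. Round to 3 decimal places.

C = D/d = 73.0/7.7 = 9.4805
K_W = (4C−1)/(4C−4) + 0.615/C = 36.922/33.922 + 0.0649 = 1.1533

1.153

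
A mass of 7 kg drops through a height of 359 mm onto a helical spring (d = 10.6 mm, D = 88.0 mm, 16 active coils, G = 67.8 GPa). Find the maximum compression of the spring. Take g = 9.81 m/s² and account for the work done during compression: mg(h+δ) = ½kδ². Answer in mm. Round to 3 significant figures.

78.2 mm

k = Gd⁴/(8D³N_a) = (67.8×10³)(10.6⁴)/(8·88.0³·16) = 9.8129 N/mm
W = mg = 7 × 9.81 = 68.67 N
½kδ² − Wδ − Wh = 0 → δ = (W + √(W² + 2kWh))/k
δ = (68.67 + √(4715.6 + 483823))/9.8129 = (68.67 + 698.96)/9.8129 = 78.227 mm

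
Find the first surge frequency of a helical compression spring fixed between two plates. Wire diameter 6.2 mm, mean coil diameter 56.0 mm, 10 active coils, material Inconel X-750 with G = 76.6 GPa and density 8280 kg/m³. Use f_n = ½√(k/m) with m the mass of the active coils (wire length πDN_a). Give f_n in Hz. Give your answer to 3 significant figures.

k = Gd⁴/(8D³N_a) = (76.6×10³)(6.2⁴)/(8·56.0³·10) = 8.0564 N/mm = 8056.4 N/m
Wire length L = πDN_a = π·56.0·10 = 1759.3 mm
m = ρ·(πd²/4)·L = 8280 × 30.191×10⁻⁶ m² × 1.7593 m = 0.43979 kg
f_n = ½√(k/m) = 0.5·√(8056.4/0.43979) = 0.5·√(18319) = 67.674 Hz

67.7 Hz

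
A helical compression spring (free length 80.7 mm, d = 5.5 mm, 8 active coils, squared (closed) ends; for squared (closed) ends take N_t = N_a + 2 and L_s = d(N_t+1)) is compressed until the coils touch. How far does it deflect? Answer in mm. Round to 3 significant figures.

20.2 mm

N_t = 10; L_s = 5.5·11 = 60.5 mm
δ_solid = L₀ − L_s = 80.7 − 60.5 = 20.2 mm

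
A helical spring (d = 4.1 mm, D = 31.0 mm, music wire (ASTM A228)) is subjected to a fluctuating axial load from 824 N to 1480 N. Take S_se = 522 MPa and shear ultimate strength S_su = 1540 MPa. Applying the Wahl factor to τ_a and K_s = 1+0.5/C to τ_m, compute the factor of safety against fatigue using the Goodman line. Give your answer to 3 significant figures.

0.564

C = D/d = 31.0/4.1 = 7.5610; K_W = (4C−1)/(4C−4)+0.615/C = 1.1957; K_s = 1+0.5/C = 1.0661
F_a = (F_max−F_min)/2 = 328 N; F_m = (F_max+F_min)/2 = 1152 N
τ_a = K_W·8F_aD/(πd³) = 1.1957 × 375.69 = 449.19 MPa
τ_m = K_s·8F_mD/(πd³) = 1.0661 × 1319.5 = 1406.7 MPa
Goodman: 1/n_f = τ_a/S_se + τ_m/S_su = 449.19/522 + 1406.7/1540 = 0.86051 + 0.91346 = 1.774
n_f = 1/1.774 = 0.5637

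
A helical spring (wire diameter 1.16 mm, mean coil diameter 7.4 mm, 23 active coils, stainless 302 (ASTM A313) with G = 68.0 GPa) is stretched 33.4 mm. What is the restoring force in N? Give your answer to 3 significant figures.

k = Gd⁴/(8D³N_a) = (68.0×10³)(1.16⁴)/(8·7.4³·23) = 1.6513 N/mm
F = k·δ = 1.6513 × 33.4 = 55.154 N

55.2 N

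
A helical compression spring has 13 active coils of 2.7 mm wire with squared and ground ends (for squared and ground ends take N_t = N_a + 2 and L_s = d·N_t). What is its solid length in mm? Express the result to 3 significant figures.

40.5 mm

squared and ground ends: N_t = N_a + 2 = 13 + 2 = 15
L_s = d·N_t = 2.7 × 15 = 40.5 mm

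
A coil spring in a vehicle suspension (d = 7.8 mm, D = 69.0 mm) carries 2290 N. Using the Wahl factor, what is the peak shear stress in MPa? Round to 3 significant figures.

988 MPa

Spring index C = D/d = 69.0/7.8 = 8.8462
K_W = (4C−1)/(4C−4) + 0.615/C = 34.385/31.385 + 0.0695 = 1.1651
τ₀ = 8FD/(πd³) = 8·2290·69.0/(π·7.8³) = 1.26408e+06/1490.8 = 847.89 MPa
τ_max = K·τ₀ = 1.1651 × 847.89 = 987.89 MPa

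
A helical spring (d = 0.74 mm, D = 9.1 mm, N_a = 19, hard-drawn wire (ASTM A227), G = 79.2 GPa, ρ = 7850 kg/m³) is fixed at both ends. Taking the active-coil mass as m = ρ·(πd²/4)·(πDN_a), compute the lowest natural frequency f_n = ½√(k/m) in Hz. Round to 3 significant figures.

k = Gd⁴/(8D³N_a) = (79.2×10³)(0.74⁴)/(8·9.1³·19) = 0.20734 N/mm = 207.34 N/m
Wire length L = πDN_a = π·9.1·19 = 543.18 mm
m = ρ·(πd²/4)·L = 7850 × 0.43008×10⁻⁶ m² × 0.54318 m = 0.0018339 kg
f_n = ½√(k/m) = 0.5·√(207.34/0.0018339) = 0.5·√(1.1306e+05) = 168.12 Hz

168 Hz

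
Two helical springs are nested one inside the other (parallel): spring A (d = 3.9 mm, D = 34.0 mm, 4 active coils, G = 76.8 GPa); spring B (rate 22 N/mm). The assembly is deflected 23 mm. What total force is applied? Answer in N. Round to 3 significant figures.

k_A = Gd⁴/(8D³N_a) = (76.8×10³)(3.9⁴)/(8·34.0³·4) = 14.126 N/mm
Parallel: k_eq = 14.126 + 22 = 36.126 N/mm
F = k_eq·δ = 36.126·23 = 830.91 N

831 N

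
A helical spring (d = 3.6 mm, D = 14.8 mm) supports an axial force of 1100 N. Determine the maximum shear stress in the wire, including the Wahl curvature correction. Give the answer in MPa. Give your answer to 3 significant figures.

Spring index C = D/d = 14.8/3.6 = 4.1111
K_W = (4C−1)/(4C−4) + 0.615/C = 15.444/12.444 + 0.1496 = 1.3907
τ₀ = 8FD/(πd³) = 8·1100·14.8/(π·3.6³) = 130240/146.57 = 888.56 MPa
τ_max = K·τ₀ = 1.3907 × 888.56 = 1235.7 MPa

1240 MPa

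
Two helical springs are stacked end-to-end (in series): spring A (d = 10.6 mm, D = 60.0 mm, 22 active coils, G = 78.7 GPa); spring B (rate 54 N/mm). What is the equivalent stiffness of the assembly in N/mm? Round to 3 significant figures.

17.6 N/mm

k_A = Gd⁴/(8D³N_a) = (78.7×10³)(10.6⁴)/(8·60.0³·22) = 26.136 N/mm
Series: 1/k_eq = 1/26.136 + 1/54 = 0.056781; k_eq = 17.612 N/mm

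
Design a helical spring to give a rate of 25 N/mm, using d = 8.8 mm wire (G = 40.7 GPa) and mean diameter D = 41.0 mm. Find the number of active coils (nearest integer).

N_a = Gd⁴/(8D³k) = (40.7×10³ × 8.8⁴)/(8 × 41.0³ × 25)
    = 2.44076e+08 / 1.37842e+07 = 17.71 → 18 coils

18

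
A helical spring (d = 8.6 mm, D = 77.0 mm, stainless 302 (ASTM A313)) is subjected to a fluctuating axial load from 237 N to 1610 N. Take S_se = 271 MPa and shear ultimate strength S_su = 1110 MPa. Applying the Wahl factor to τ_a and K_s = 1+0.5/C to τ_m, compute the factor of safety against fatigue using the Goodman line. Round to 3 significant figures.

C = D/d = 77.0/8.6 = 8.9535; K_W = (4C−1)/(4C−4)+0.615/C = 1.1630; K_s = 1+0.5/C = 1.0558
F_a = (F_max−F_min)/2 = 686.5 N; F_m = (F_max+F_min)/2 = 923.5 N
τ_a = K_W·8F_aD/(πd³) = 1.1630 × 211.63 = 246.12 MPa
τ_m = K_s·8F_mD/(πd³) = 1.0558 × 284.69 = 300.59 MPa
Goodman: 1/n_f = τ_a/S_se + τ_m/S_su = 246.12/271 + 300.59/1110 = 0.90820 + 0.27080 = 1.179
n_f = 1/1.179 = 0.8482

0.848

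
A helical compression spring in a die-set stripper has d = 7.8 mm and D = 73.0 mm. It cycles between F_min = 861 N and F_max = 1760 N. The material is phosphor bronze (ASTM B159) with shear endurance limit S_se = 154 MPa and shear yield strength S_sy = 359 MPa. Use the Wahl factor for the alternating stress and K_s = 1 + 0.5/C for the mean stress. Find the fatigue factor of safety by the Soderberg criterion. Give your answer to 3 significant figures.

C = D/d = 73.0/7.8 = 9.3590; K_W = (4C−1)/(4C−4)+0.615/C = 1.1554; K_s = 1+0.5/C = 1.0534
F_a = (F_max−F_min)/2 = 449.5 N; F_m = (F_max+F_min)/2 = 1310.5 N
τ_a = K_W·8F_aD/(πd³) = 1.1554 × 176.08 = 203.45 MPa
τ_m = K_s·8F_mD/(πd³) = 1.0534 × 513.35 = 540.78 MPa
Soderberg: 1/n_f = τ_a/S_se + τ_m/S_sy = 203.45/154 + 540.78/359 = 1.32110 + 1.50635 = 2.8274
n_f = 1/2.8274 = 0.3537

0.354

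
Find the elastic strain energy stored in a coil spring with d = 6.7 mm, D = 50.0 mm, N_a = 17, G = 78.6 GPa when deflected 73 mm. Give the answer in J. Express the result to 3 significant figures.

24.8 J

k = Gd⁴/(8D³N_a) = (78.6×10³)(6.7⁴)/(8·50.0³·17) = 9.3169 N/mm
U = ½kδ² = 0.5 × 9.3169 × 73² = 24825 N·mm = 24.825 J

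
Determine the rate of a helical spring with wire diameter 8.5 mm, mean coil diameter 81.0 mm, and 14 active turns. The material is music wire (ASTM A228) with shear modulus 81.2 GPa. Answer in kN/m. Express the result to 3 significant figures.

k = Gd⁴/(8D³N_a) = (81.2×10³ × 8.5⁴) / (8 × 81.0³ × 14)
  = 4.23869e+08 / 5.95214e+07 = 7.1213 N/mm

7.12 kN/m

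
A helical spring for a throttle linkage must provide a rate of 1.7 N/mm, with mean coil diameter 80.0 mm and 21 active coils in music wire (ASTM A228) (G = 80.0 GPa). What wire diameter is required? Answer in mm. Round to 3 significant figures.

6.54 mm

d = (8D³N_a·k / G)^(1/4) = (8·80.0³·21·1.7 / (80.0×10³))^0.25
  = (1827.8)^0.25 = 6.5386 mm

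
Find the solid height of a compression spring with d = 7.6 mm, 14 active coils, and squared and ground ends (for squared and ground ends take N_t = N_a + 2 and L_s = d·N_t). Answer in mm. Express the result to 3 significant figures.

squared and ground ends: N_t = N_a + 2 = 14 + 2 = 16
L_s = d·N_t = 7.6 × 16 = 121.6 mm

122 mm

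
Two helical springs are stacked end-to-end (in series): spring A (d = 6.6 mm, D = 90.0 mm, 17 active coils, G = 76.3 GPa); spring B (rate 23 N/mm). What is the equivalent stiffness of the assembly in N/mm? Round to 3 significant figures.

1.37 N/mm

k_A = Gd⁴/(8D³N_a) = (76.3×10³)(6.6⁴)/(8·90.0³·17) = 1.4603 N/mm
Series: 1/k_eq = 1/1.4603 + 1/23 = 0.72828; k_eq = 1.3731 N/mm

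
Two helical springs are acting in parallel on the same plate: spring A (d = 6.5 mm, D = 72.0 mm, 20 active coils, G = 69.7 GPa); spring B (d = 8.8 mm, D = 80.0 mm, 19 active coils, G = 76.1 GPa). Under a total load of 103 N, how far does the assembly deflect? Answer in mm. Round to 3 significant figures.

k_A = Gd⁴/(8D³N_a) = (69.7×10³)(6.5⁴)/(8·72.0³·20) = 2.0834 N/mm
k_B = Gd⁴/(8D³N_a) = (76.1×10³)(8.8⁴)/(8·80.0³·19) = 5.8641 N/mm
Parallel: k_eq = 2.0834 + 5.8641 = 7.9475 N/mm
δ = F/k_eq = 103/7.9475 = 12.96 mm

13.0 mm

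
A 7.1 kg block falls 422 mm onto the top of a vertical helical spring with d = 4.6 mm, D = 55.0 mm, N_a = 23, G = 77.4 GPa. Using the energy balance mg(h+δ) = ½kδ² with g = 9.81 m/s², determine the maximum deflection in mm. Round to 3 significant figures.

k = Gd⁴/(8D³N_a) = (77.4×10³)(4.6⁴)/(8·55.0³·23) = 1.1321 N/mm
W = mg = 7.1 × 9.81 = 69.651 N
½kδ² − Wδ − Wh = 0 → δ = (W + √(W² + 2kWh))/k
δ = (69.651 + √(4851.3 + 66548.2))/1.1321 = (69.651 + 267.21)/1.1321 = 297.56 mm

298 mm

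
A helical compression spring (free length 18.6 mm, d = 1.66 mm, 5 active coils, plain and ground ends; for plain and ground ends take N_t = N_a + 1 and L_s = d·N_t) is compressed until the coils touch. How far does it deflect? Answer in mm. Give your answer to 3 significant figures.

N_t = 6; L_s = 1.66·6 = 9.96 mm
δ_solid = L₀ − L_s = 18.6 − 9.96 = 8.64 mm

8.64 mm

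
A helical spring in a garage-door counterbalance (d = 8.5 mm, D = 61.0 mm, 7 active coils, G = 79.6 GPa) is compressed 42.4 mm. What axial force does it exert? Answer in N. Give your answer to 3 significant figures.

k = Gd⁴/(8D³N_a) = (79.6×10³)(8.5⁴)/(8·61.0³·7) = 32.69 N/mm
F = k·δ = 32.69 × 42.4 = 1386 N

1390 N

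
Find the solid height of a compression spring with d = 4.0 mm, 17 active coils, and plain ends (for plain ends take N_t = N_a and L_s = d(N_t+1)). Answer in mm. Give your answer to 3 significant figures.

72.0 mm

plain ends: N_t = N_a = 17
L_s = d·(N_t+1) = 4.0 × 18 = 72 mm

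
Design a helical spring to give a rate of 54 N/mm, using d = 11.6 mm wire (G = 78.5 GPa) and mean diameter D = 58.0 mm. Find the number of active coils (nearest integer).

N_a = Gd⁴/(8D³k) = (78.5×10³ × 11.6⁴)/(8 × 58.0³ × 54)
    = 1.42135e+09 / 8.42884e+07 = 16.86 → 17 coils

17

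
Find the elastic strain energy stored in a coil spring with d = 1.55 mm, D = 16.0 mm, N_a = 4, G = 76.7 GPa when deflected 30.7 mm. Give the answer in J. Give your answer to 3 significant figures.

1.59 J

k = Gd⁴/(8D³N_a) = (76.7×10³)(1.55⁴)/(8·16.0³·4) = 3.3776 N/mm
U = ½kδ² = 0.5 × 3.3776 × 30.7² = 1591.7 N·mm = 1.5917 J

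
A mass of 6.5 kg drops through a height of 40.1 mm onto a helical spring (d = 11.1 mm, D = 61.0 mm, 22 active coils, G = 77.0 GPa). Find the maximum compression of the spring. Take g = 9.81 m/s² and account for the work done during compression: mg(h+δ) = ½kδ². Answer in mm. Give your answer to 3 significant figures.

15.6 mm

k = Gd⁴/(8D³N_a) = (77.0×10³)(11.1⁴)/(8·61.0³·22) = 29.26 N/mm
W = mg = 6.5 × 9.81 = 63.765 N
½kδ² − Wδ − Wh = 0 → δ = (W + √(W² + 2kWh))/k
δ = (63.765 + √(4066 + 149636))/29.26 = (63.765 + 392.05)/29.26 = 15.578 mm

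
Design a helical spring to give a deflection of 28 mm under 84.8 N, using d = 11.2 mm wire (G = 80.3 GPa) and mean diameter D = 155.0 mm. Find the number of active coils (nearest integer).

14

Required rate k = F/δ = 84.8/28 = 3.0286 N/mm
N_a = Gd⁴/(8D³k) = (80.3×10³ × 11.2⁴)/(8 × 155.0³ × 3.0286)
    = 1.26354e+09 / 9.02242e+07 = 14 → 14 coils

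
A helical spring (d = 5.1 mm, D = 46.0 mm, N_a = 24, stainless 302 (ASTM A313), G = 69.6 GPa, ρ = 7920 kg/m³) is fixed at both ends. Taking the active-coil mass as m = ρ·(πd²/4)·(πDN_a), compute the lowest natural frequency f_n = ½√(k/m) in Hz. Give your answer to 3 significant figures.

k = Gd⁴/(8D³N_a) = (69.6×10³)(5.1⁴)/(8·46.0³·24) = 2.5195 N/mm = 2519.5 N/m
Wire length L = πDN_a = π·46.0·24 = 3468.3 mm
m = ρ·(πd²/4)·L = 7920 × 20.428×10⁻⁶ m² × 3.4683 m = 0.56114 kg
f_n = ½√(k/m) = 0.5·√(2519.5/0.56114) = 0.5·√(4489.9) = 33.504 Hz

33.5 Hz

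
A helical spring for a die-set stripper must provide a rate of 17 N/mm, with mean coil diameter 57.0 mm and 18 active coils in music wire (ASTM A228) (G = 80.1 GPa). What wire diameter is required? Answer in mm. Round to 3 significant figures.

d = (8D³N_a·k / G)^(1/4) = (8·57.0³·18·17 / (80.1×10³))^0.25
  = (5659.8)^0.25 = 8.6736 mm

8.67 mm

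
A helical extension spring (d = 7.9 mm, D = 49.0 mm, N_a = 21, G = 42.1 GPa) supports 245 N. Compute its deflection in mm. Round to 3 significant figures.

k = Gd⁴/(8D³N_a) = (42.1×10³)(7.9⁴)/(8·49.0³·21) = 8.2965 N/mm
δ = F/k = 245 / 8.2965 = 29.531 mm

29.5 mm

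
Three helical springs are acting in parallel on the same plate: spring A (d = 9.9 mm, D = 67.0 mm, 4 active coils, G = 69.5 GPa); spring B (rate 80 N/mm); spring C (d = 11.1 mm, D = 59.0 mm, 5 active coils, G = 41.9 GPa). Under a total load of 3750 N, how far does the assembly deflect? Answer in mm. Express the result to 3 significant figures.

k_A = Gd⁴/(8D³N_a) = (69.5×10³)(9.9⁴)/(8·67.0³·4) = 69.367 N/mm
k_C = Gd⁴/(8D³N_a) = (41.9×10³)(11.1⁴)/(8·59.0³·5) = 77.427 N/mm
Parallel: k_eq = 69.367 + 80 + 77.427 = 226.79 N/mm
δ = F/k_eq = 3750/226.79 = 16.535 mm

16.5 mm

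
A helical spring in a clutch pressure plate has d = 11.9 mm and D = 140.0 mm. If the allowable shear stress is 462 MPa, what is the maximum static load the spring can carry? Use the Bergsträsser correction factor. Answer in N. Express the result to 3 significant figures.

C = D/d = 140.0/11.9 = 11.7647
K_B = (4C+2)/(4C−3) = 49.059/44.059 = 1.1135
τ_max = K·8FD/(πd³) → F_max = τ_allow·πd³/(8DK)
F_max = 462·π·11.9³/(8·140.0·1.1135) = 2.4459e+06/1247.1 = 1961.2 N

1960 N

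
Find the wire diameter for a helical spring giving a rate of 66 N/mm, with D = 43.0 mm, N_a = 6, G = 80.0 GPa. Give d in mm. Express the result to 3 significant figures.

7.49 mm

d = (8D³N_a·k / G)^(1/4) = (8·43.0³·6·66 / (80.0×10³))^0.25
  = (3148.5)^0.25 = 7.4907 mm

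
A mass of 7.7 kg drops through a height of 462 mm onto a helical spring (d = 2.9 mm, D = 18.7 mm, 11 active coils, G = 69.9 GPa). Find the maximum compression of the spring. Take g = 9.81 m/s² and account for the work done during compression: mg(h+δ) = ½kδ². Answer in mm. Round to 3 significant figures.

99.4 mm

k = Gd⁴/(8D³N_a) = (69.9×10³)(2.9⁴)/(8·18.7³·11) = 8.5914 N/mm
W = mg = 7.7 × 9.81 = 75.537 N
½kδ² − Wδ − Wh = 0 → δ = (W + √(W² + 2kWh))/k
δ = (75.537 + √(5705.8 + 599644))/8.5914 = (75.537 + 778.04)/8.5914 = 99.353 mm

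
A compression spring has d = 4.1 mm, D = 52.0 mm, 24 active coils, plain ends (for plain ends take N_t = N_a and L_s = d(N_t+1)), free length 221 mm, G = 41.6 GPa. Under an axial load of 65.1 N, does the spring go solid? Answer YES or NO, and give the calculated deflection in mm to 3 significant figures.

k = Gd⁴/(8D³N_a) = (41.6×10³)(4.1⁴)/(8·52.0³·24) = 0.43543 N/mm
N_t = 24; L_s = 4.1·25 = 102.5 mm; δ_solid = L₀ − L_s = 221 − 102.5 = 118.5 mm
δ = F/k = 65.1/0.43543 = 149.51 mm
δ ≥ δ_solid → spring goes solid

YES, δ = 150 mm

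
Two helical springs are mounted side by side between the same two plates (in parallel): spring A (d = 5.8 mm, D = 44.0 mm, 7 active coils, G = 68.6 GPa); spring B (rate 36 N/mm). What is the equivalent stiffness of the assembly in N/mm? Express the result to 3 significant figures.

k_A = Gd⁴/(8D³N_a) = (68.6×10³)(5.8⁴)/(8·44.0³·7) = 16.274 N/mm
Parallel: k_eq = 16.274 + 36 = 52.274 N/mm

52.3 N/mm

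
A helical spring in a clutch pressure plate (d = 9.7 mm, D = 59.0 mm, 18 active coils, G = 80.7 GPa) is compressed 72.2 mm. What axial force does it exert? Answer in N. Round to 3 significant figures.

1740 N

k = Gd⁴/(8D³N_a) = (80.7×10³)(9.7⁴)/(8·59.0³·18) = 24.157 N/mm
F = k·δ = 24.157 × 72.2 = 1744.1 N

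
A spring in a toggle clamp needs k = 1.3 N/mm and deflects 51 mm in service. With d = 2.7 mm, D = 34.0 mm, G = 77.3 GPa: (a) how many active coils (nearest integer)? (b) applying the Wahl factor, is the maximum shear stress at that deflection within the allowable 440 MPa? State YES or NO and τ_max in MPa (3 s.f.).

N_a = Gd⁴/(8D³k) = (77.3×10³)(2.7⁴)/(8·34.0³·1.3) = 10.05 → N_a = 10
Actual rate k = Gd⁴/(8D³·10) = 1.3065 N/mm
Working load F = kδ = 1.3065·51 = 66.631 N
C = 34.0/2.7 = 12.5926; K_W = (4C−1)/(4C−4)+0.615/C = 1.1135
τ_max = K_W·8FD/(πd³) = 1.1135·293.09 = 326.37 MPa
τ_max ≤ 440 MPa → acceptable

(a) 10 coils; (b) YES, τ_max = 326 MPa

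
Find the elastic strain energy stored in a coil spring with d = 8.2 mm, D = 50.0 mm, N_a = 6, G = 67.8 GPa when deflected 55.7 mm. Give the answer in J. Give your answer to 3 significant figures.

k = Gd⁴/(8D³N_a) = (67.8×10³)(8.2⁴)/(8·50.0³·6) = 51.09 N/mm
U = ½kδ² = 0.5 × 51.09 × 55.7² = 79253 N·mm = 79.253 J

79.3 J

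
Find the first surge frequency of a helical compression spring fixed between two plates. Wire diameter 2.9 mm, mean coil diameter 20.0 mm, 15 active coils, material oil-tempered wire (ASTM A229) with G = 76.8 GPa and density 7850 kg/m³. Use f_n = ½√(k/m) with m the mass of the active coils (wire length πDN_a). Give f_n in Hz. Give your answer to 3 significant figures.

170 Hz

k = Gd⁴/(8D³N_a) = (76.8×10³)(2.9⁴)/(8·20.0³·15) = 5.6582 N/mm = 5658.2 N/m
Wire length L = πDN_a = π·20.0·15 = 942.48 mm
m = ρ·(πd²/4)·L = 7850 × 6.6052×10⁻⁶ m² × 0.94248 m = 0.048868 kg
f_n = ½√(k/m) = 0.5·√(5658.2/0.048868) = 0.5·√(1.1579e+05) = 170.14 Hz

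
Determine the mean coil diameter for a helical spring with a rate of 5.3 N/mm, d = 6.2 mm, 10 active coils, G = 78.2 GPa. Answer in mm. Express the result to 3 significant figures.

64.8 mm

D = (Gd⁴/(8N_a·k))^(1/3) = (78.2×10³·6.2⁴/(8·10·5.3))^(1/3)
  = (272526)^(1/3) = 64.8340 mm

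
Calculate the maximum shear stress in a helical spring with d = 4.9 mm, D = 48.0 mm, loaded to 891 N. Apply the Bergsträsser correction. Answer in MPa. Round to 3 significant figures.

1050 MPa

Spring index C = D/d = 48.0/4.9 = 9.7959
K_B = (4C+2)/(4C−3) = 41.184/36.184 = 1.1382
τ₀ = 8FD/(πd³) = 8·891·48.0/(π·4.9³) = 342144/369.61 = 925.7 MPa
τ_max = K·τ₀ = 1.1382 × 925.7 = 1053.6 MPa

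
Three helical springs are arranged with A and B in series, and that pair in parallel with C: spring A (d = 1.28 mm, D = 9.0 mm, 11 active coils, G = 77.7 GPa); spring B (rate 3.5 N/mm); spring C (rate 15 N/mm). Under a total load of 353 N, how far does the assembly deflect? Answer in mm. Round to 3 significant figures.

k_A = Gd⁴/(8D³N_a) = (77.7×10³)(1.28⁴)/(8·9.0³·11) = 3.2513 N/mm
Springs A,B series: k_AB = 1/(1/3.2513+1/3.5) = 1.6855 N/mm; parallel with C: k_eq = 1.6855+15 = 16.686 N/mm
δ = F/k_eq = 353/16.686 = 21.156 mm

21.2 mm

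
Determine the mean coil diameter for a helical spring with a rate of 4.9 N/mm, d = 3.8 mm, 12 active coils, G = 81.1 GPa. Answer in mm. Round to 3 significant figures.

D = (Gd⁴/(8N_a·k))^(1/3) = (81.1×10³·3.8⁴/(8·12·4.9))^(1/3)
  = (35949.1)^(1/3) = 33.0037 mm

33.0 mm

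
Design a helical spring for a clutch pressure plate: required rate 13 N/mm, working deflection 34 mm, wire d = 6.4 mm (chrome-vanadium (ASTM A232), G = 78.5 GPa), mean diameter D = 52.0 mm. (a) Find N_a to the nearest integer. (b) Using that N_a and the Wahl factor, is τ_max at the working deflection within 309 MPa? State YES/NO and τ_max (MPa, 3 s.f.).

N_a = Gd⁴/(8D³k) = (78.5×10³)(6.4⁴)/(8·52.0³·13) = 9.006 → N_a = 9
Actual rate k = Gd⁴/(8D³·9) = 13.009 N/mm
Working load F = kδ = 13.009·34 = 442.31 N
C = 52.0/6.4 = 8.1250; K_W = (4C−1)/(4C−4)+0.615/C = 1.1810
τ_max = K_W·8FD/(πd³) = 1.1810·223.42 = 263.85 MPa
τ_max ≤ 309 MPa → acceptable

(a) 9 coils; (b) YES, τ_max = 264 MPa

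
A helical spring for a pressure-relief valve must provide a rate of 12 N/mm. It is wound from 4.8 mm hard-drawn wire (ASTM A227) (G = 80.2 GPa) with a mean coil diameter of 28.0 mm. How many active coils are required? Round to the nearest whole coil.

N_a = Gd⁴/(8D³k) = (80.2×10³ × 4.8⁴)/(8 × 28.0³ × 12)
    = 4.25735e+07 / 2.10739e+06 = 20.2 → 20 coils

20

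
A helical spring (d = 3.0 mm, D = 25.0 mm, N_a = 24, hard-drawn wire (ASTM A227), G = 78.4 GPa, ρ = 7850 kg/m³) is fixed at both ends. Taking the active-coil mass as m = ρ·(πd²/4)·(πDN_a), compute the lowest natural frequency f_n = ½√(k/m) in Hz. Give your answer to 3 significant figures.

71.1 Hz

k = Gd⁴/(8D³N_a) = (78.4×10³)(3.0⁴)/(8·25.0³·24) = 2.1168 N/mm = 2116.8 N/m
Wire length L = πDN_a = π·25.0·24 = 1885 mm
m = ρ·(πd²/4)·L = 7850 × 7.0686×10⁻⁶ m² × 1.885 m = 0.10459 kg
f_n = ½√(k/m) = 0.5·√(2116.8/0.10459) = 0.5·√(20238) = 71.131 Hz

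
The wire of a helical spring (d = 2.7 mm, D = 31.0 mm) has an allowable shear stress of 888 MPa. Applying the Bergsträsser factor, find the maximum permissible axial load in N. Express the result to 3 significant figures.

C = D/d = 31.0/2.7 = 11.4815
K_B = (4C+2)/(4C−3) = 47.926/42.926 = 1.1165
τ_max = K·8FD/(πd³) → F_max = τ_allow·πd³/(8DK)
F_max = 888·π·2.7³/(8·31.0·1.1165) = 54910/276.89 = 198.31 N

198 N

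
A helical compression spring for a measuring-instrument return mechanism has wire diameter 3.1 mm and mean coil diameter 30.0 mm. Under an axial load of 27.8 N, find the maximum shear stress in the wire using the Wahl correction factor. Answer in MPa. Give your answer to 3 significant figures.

82.0 MPa

Spring index C = D/d = 30.0/3.1 = 9.6774
K_W = (4C−1)/(4C−4) + 0.615/C = 37.710/34.710 + 0.0635 = 1.1500
τ₀ = 8FD/(πd³) = 8·27.8·30.0/(π·3.1³) = 6672/93.591 = 71.289 MPa
τ_max = K·τ₀ = 1.1500 × 71.289 = 81.981 MPa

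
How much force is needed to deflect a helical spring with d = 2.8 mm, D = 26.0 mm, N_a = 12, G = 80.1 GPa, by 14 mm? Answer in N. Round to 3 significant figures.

k = Gd⁴/(8D³N_a) = (80.1×10³)(2.8⁴)/(8·26.0³·12) = 2.9179 N/mm
F = k·δ = 2.9179 × 14 = 40.851 N

40.9 N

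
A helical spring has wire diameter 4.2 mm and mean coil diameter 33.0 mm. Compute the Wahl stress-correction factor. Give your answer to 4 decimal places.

1.1876

C = D/d = 33.0/4.2 = 7.8571
K_W = (4C−1)/(4C−4) + 0.615/C = 30.429/27.429 + 0.0783 = 1.1876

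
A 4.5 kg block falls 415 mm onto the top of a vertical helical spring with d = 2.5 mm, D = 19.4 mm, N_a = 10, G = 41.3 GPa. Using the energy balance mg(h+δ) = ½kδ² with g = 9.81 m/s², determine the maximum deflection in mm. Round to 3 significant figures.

132 mm

k = Gd⁴/(8D³N_a) = (41.3×10³)(2.5⁴)/(8·19.4³·10) = 2.7619 N/mm
W = mg = 4.5 × 9.81 = 44.145 N
½kδ² − Wδ − Wh = 0 → δ = (W + √(W² + 2kWh))/k
δ = (44.145 + √(1948.8 + 101199))/2.7619 = (44.145 + 321.17)/2.7619 = 132.27 mm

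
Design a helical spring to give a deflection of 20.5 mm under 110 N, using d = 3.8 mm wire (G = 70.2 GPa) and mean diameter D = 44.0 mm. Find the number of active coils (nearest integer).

4

Required rate k = F/δ = 110/20.5 = 5.3659 N/mm
N_a = Gd⁴/(8D³k) = (70.2×10³ × 3.8⁴)/(8 × 44.0³ × 5.3659)
    = 1.46377e+07 / 3.65668e+06 = 4.003 → 4 coils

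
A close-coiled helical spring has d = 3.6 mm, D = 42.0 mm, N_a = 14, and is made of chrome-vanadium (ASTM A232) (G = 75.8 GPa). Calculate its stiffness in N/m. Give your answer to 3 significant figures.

k = Gd⁴/(8D³N_a) = (75.8×10³ × 3.6⁴) / (8 × 42.0³ × 14)
  = 1.27315e+07 / 8.29786e+06 = 1.5343 N/mm = 1534.3 N/m

1530 N/m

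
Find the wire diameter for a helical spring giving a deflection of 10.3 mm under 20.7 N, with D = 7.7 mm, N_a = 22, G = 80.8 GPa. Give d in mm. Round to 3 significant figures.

1.19 mm

Required rate k = F/δ = 20.7/10.3 = 2.0097 N/mm
d = (8D³N_a·k / G)^(1/4) = (8·7.7³·22·2.0097 / (80.8×10³))^0.25
  = (1.9985)^0.25 = 1.1890 mm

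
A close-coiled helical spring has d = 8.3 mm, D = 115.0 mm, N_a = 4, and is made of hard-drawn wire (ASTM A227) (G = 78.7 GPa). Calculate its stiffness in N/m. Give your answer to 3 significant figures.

k = Gd⁴/(8D³N_a) = (78.7×10³ × 8.3⁴) / (8 × 115.0³ × 4)
  = 3.73497e+08 / 4.8668e+07 = 7.6744 N/mm = 7674.4 N/m

7670 N/m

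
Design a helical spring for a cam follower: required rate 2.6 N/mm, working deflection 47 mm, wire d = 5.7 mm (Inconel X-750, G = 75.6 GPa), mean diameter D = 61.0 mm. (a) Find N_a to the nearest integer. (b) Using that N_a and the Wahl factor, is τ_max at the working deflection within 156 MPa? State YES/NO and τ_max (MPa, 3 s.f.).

(a) 17 coils; (b) YES, τ_max = 116 MPa

N_a = Gd⁴/(8D³k) = (75.6×10³)(5.7⁴)/(8·61.0³·2.6) = 16.9 → N_a = 17
Actual rate k = Gd⁴/(8D³·17) = 2.5852 N/mm
Working load F = kδ = 2.5852·47 = 121.5 N
C = 61.0/5.7 = 10.7018; K_W = (4C−1)/(4C−4)+0.615/C = 1.1348
τ_max = K_W·8FD/(πd³) = 1.1348·101.91 = 115.65 MPa
τ_max ≤ 156 MPa → acceptable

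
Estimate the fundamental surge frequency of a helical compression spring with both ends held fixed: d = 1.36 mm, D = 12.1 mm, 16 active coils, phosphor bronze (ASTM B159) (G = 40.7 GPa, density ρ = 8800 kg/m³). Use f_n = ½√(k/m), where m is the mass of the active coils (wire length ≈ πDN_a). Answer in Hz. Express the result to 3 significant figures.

141 Hz

k = Gd⁴/(8D³N_a) = (40.7×10³)(1.36⁴)/(8·12.1³·16) = 0.61402 N/mm = 614.02 N/m
Wire length L = πDN_a = π·12.1·16 = 608.21 mm
m = ρ·(πd²/4)·L = 8800 × 1.4527×10⁻⁶ m² × 0.60821 m = 0.0077751 kg
f_n = ½√(k/m) = 0.5·√(614.02/0.0077751) = 0.5·√(78973) = 140.51 Hz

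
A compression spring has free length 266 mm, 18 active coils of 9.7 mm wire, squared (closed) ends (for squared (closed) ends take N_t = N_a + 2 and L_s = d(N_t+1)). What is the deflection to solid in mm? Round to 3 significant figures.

62.3 mm

N_t = 20; L_s = 9.7·21 = 203.7 mm
δ_solid = L₀ − L_s = 266 − 203.7 = 62.3 mm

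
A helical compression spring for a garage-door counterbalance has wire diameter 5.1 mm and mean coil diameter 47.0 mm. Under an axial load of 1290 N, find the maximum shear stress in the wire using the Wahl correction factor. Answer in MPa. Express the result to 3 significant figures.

1350 MPa

Spring index C = D/d = 47.0/5.1 = 9.2157
K_W = (4C−1)/(4C−4) + 0.615/C = 35.863/32.863 + 0.0667 = 1.1580
τ₀ = 8FD/(πd³) = 8·1290·47.0/(π·5.1³) = 485040/416.74 = 1163.9 MPa
τ_max = K·τ₀ = 1.1580 × 1163.9 = 1347.8 MPa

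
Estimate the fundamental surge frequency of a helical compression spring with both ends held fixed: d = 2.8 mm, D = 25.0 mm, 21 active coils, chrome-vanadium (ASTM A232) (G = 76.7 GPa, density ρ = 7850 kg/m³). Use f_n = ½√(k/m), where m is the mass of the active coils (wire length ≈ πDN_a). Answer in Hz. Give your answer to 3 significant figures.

k = Gd⁴/(8D³N_a) = (76.7×10³)(2.8⁴)/(8·25.0³·21) = 1.796 N/mm = 1796 N/m
Wire length L = πDN_a = π·25.0·21 = 1649.3 mm
m = ρ·(πd²/4)·L = 7850 × 6.1575×10⁻⁶ m² × 1.6493 m = 0.079723 kg
f_n = ½√(k/m) = 0.5·√(1796/0.079723) = 0.5·√(22528) = 75.046 Hz

75.0 Hz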